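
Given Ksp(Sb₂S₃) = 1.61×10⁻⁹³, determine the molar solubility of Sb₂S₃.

Sb₂S₃(s) ⇌ 2 Sb³⁺(aq) + 3 S²⁻(aq)
Let s be the molar solubility. Then [Sb³⁺] = 2s and [S²⁻] = 3s.
Ksp = [Sb³⁺]^2[S²⁻]^3 = (2s)^2 · (3s)^3 = 108s^5
108s^5 = 1.61×10⁻⁹³  ⇒  s^5 = 1.49×10⁻⁹⁵
Taking the 5th root, s = 1.08×10⁻¹⁹ M.

1.08×10⁻¹⁹ M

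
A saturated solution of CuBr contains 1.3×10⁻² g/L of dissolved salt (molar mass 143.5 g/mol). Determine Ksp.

Molar solubility s = (1.3×10⁻² g/L) / (143.5 g/mol) = 9.059×10⁻⁵ mol/L
CuBr(s) ⇌ Cu⁺(aq) + Br⁻(aq)
If s mol/L of CuBr dissolves, [Cu⁺] = s and [Br⁻] = s.
Ksp = [Cu⁺][Br⁻] = s · s = s^2
Ksp = (9.059×10⁻⁵)^2 = 8.2×10⁻⁹

Ksp = 8.2×10⁻⁹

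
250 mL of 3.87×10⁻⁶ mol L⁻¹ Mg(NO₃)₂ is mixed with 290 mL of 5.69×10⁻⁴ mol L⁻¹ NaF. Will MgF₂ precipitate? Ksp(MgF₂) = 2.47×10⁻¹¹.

Total volume after mixing = 250 + 290 = 540 mL.
[Mg²⁺] = (3.87×10⁻⁶)(250)/540 = 1.79×10⁻⁶ mol L⁻¹
[F⁻] = (5.69×10⁻⁴)(290)/540 = 3.06×10⁻⁴ mol L⁻¹
Q = [Mg²⁺][F⁻]^2 = 1.67×10⁻¹³
Q = 1.67×10⁻¹³ < Ksp = 2.47×10⁻¹¹, so the solution is unsaturated and no precipitate forms.

No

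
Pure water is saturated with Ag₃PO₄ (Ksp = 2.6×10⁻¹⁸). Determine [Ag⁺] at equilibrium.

Ag₃PO₄(s) ⇌ 3 Ag⁺(aq) + PO₄³⁻(aq)
If s mol/L of Ag₃PO₄ dissolves, [Ag⁺] = 3s and [PO₄³⁻] = s.
Ksp = [Ag⁺]^3[PO₄³⁻] = (3s)^3 · s = 27s^4 = 2.6×10⁻¹⁸
s = 1.8×10⁻⁵ M
[Ag⁺] = 3s = 5.3×10⁻⁵ M

5.3×10⁻⁵ M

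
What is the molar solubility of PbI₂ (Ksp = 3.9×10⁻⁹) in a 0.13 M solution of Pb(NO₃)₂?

8.7×10⁻⁵ M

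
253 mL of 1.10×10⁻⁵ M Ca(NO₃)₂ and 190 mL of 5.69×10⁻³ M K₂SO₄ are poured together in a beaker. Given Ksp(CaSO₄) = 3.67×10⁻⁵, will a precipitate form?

No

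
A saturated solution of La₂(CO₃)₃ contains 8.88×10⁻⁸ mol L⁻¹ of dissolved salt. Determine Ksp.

La₂(CO₃)₃(s) ⇌ 2 La³⁺(aq) + 3 CO₃²⁻(aq)
With molar solubility s: [La³⁺] = 2s, [CO₃²⁻] = 3s.
Ksp = [La³⁺]^2[CO₃²⁻]^3 = (2s)^2 · (3s)^3 = 108s^5
Ksp = 108 × (8.88×10⁻⁸)^5 = 5.96×10⁻³⁴

Ksp = 5.96×10⁻³⁴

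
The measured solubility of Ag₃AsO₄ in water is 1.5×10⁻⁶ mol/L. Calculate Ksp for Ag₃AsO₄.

Ksp = 1.4×10⁻²²

Ag₃AsO₄(s) ⇌ 3 Ag⁺(aq) + AsO₄³⁻(aq)
With molar solubility s: [Ag⁺] = 3s, [AsO₄³⁻] = s.
Ksp = [Ag⁺]^3[AsO₄³⁻] = (3s)^3 · s = 27s^4
Ksp = 27 × (1.5×10⁻⁶)^4 = 1.4×10⁻²²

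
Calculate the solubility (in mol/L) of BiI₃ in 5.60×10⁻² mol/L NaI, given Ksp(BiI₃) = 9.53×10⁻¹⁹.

5.43×10⁻¹⁵ M

BiI₃(s) ⇌ Bi³⁺(aq) + 3 I⁻(aq)
The solution already contains I⁻ at 5.60×10⁻² mol/L. Let s be the molar solubility of BiI₃.
[I⁻] ≈ 5.60×10⁻² mol/L (common ion dominates); [Bi³⁺] = s.
Ksp = [Bi³⁺][I⁻]^3 = s(5.60×10⁻²)^3
s = 9.53×10⁻¹⁹ / (5.60×10⁻²)^3 = 5.43×10⁻¹⁵
s = 5.43×10⁻¹⁵ mol/L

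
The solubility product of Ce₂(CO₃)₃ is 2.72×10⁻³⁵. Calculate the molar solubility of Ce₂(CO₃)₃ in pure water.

Ce₂(CO₃)₃(s) ⇌ 2 Ce³⁺(aq) + 3 CO₃²⁻(aq)
With molar solubility s: [Ce³⁺] = 2s, [CO₃²⁻] = 3s.
Ksp = [Ce³⁺]^2[CO₃²⁻]^3 = (2s)^2 · (3s)^3 = 108s^5
108s^5 = 2.72×10⁻³⁵  ⇒  s^5 = 2.52×10⁻³⁷
s = (2.52×10⁻³⁷)^(1/5) = 4.79×10⁻⁸ M

4.79×10⁻⁸ M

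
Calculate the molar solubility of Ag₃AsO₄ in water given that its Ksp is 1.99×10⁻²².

Ag₃AsO₄(s) ⇌ 3 Ag⁺(aq) + AsO₄³⁻(aq)
With molar solubility s: [Ag⁺] = 3s, [AsO₄³⁻] = s.
Ksp = [Ag⁺]^3[AsO₄³⁻] = (3s)^3 · s = 27s^4
27s^4 = 1.99×10⁻²²  ⇒  s^4 = 7.37×10⁻²⁴
Taking the 4th root, s = 1.65×10⁻⁶ mol/L.

1.65×10⁻⁶ M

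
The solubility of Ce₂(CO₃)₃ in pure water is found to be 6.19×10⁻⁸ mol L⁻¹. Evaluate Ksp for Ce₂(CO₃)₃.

Ksp = 9.81×10⁻³⁵

Ce₂(CO₃)₃(s) ⇌ 2 Ce³⁺(aq) + 3 CO₃²⁻(aq)
For each mole of Ce₂(CO₃)₃ that dissolves per liter, [Ce³⁺] = 2s and [CO₃²⁻] = 3s; let s denote this solubility.
Ksp = [Ce³⁺]^2[CO₃²⁻]^3 = (2s)^2 · (3s)^3 = 108s^5
Ksp = 108 × (6.19×10⁻⁸)^5 = 9.81×10⁻³⁵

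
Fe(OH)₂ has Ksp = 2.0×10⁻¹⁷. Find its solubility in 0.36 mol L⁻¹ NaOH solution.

Fe(OH)₂(s) ⇌ Fe²⁺(aq) + 2 OH⁻(aq)
With OH⁻ already at 0.36 mol L⁻¹ and s small, take [OH⁻] ≈ 0.36 mol L⁻¹ and [Fe²⁺] = s.
Ksp = [Fe²⁺][OH⁻]^2 = s(0.36)^2
s = 2.0×10⁻¹⁷ / (0.36)^2 = 1.5×10⁻¹⁶
s = 1.5×10⁻¹⁶ mol L⁻¹

1.5×10⁻¹⁶ M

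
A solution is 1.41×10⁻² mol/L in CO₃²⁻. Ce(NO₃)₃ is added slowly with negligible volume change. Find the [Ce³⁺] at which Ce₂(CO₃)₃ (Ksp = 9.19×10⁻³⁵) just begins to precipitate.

5.73×10⁻¹⁵ M

Each salt precipitates once Q = Ksp for that salt.
Ce₂(CO₃)₃(s) ⇌ 2 Ce³⁺(aq) + 3 CO₃²⁻(aq)
Ksp = [Ce³⁺]^2[CO₃²⁻]^3 = [Ce³⁺]^2(1.41×10⁻²)^3
[Ce³⁺]^2 = 9.19×10⁻³⁵ / (1.41×10⁻²)^3 = 3.28×10⁻²⁹
[Ce³⁺] = 5.73×10⁻¹⁵ mol/L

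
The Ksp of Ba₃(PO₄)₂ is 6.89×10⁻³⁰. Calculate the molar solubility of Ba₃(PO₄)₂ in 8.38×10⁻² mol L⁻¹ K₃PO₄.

Ba₃(PO₄)₂(s) ⇌ 3 Ba²⁺(aq) + 2 PO₄³⁻(aq)
With PO₄³⁻ already at 8.38×10⁻² mol L⁻¹ and s small, take [PO₄³⁻] ≈ 8.38×10⁻² mol L⁻¹ and [Ba²⁺] = 3s.
Ksp = [Ba²⁺]^3[PO₄³⁻]^2 = (3s)^3(8.38×10⁻²)^2
(3s)^3 = 6.89×10⁻³⁰ / (8.38×10⁻²)^2 = 9.81×10⁻²⁸
s = 3.31×10⁻¹⁰ mol L⁻¹

3.31×10⁻¹⁰ M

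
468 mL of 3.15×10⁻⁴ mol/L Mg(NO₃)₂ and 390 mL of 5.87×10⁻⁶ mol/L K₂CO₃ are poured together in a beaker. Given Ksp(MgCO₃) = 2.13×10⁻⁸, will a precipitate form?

After mixing, V = 468 mL + 390 mL = 858 mL.
[Mg²⁺] = (3.15×10⁻⁴)(468)/858 = 1.72×10⁻⁴ mol/L
[CO₃²⁻] = (5.87×10⁻⁶)(390)/858 = 2.67×10⁻⁶ mol/L
Q = [Mg²⁺][CO₃²⁻] = 4.58×10⁻¹⁰
Q < Ksp (4.58×10⁻¹⁰ vs 2.13×10⁻⁸); the solution remains unsaturated and no precipitate forms.

No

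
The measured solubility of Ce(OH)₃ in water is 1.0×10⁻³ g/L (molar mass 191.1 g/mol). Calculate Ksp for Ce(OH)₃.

Ksp = 2.0×10⁻²⁰

Molar solubility s = (1.0×10⁻³ g/L) / (191.1 g/mol) = 5.233×10⁻⁶ mol/L
Ce(OH)₃(s) ⇌ Ce³⁺(aq) + 3 OH⁻(aq)
Call the molar solubility s, so that [Ce³⁺] = s and [OH⁻] = 3s.
Ksp = [Ce³⁺][OH⁻]^3 = s · (3s)^3 = 27s^4
Ksp = 27 × (5.233×10⁻⁶)^4 = 2.0×10⁻²⁰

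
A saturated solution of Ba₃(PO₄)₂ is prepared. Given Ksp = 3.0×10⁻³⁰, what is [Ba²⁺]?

1.5×10⁻⁶ M

Ba₃(PO₄)₂(s) ⇌ 3 Ba²⁺(aq) + 2 PO₄³⁻(aq)
For each mole of Ba₃(PO₄)₂ that dissolves per liter, [Ba²⁺] = 3s and [PO₄³⁻] = 2s; let s denote this solubility.
Ksp = [Ba²⁺]^3[PO₄³⁻]^2 = (3s)^3 · (2s)^2 = 108s^5 = 3.0×10⁻³⁰
s = 4.9×10⁻⁷ M
[Ba²⁺] = 3s = 1.5×10⁻⁶ M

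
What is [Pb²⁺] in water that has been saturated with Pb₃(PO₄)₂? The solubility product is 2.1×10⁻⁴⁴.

2.2×10⁻⁹ M

Pb₃(PO₄)₂(s) ⇌ 3 Pb²⁺(aq) + 2 PO₄³⁻(aq)
Call the molar solubility s, so that [Pb²⁺] = 3s and [PO₄³⁻] = 2s.
Ksp = [Pb²⁺]^3[PO₄³⁻]^2 = (3s)^3 · (2s)^2 = 108s^5 = 2.1×10⁻⁴⁴
s = 7.2×10⁻¹⁰ M
[Pb²⁺] = 3s = 2.2×10⁻⁹ M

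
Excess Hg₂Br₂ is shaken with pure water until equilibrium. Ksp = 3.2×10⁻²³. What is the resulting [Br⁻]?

Hg₂Br₂(s) ⇌ Hg₂²⁺(aq) + 2 Br⁻(aq)
For each mole of Hg₂Br₂ that dissolves per liter, [Hg₂²⁺] = s and [Br⁻] = 2s; let s denote this solubility.
Ksp = [Hg₂²⁺][Br⁻]^2 = s · (2s)^2 = 4s^3 = 3.2×10⁻²³
s = 2.0×10⁻⁸ mol/L
[Br⁻] = 2s = 4.0×10⁻⁸ mol/L

4.0×10⁻⁸ M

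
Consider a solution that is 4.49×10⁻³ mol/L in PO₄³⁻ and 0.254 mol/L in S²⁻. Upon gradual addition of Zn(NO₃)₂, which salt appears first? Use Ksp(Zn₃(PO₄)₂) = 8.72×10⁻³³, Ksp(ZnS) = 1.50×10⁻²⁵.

Precipitation begins when Q = Ksp.
For Zn₃(PO₄)₂: [Zn²⁺] = (Ksp/[PO₄³⁻]^2)^(1/3) = 7.56×10⁻¹⁰ mol/L
For ZnS: [Zn²⁺] = (Ksp/[S²⁻]) = 5.91×10⁻²⁵ mol/L
Since ZnS needs less Zn²⁺ to reach saturation, it precipitates first.

ZnS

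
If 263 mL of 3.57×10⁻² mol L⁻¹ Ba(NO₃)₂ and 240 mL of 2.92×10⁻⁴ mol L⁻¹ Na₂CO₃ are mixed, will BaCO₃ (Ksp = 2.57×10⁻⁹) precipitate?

The combined volume is 503 mL.
[Ba²⁺] = (3.57×10⁻²)(263)/503 = 1.87×10⁻² mol L⁻¹
[CO₃²⁻] = (2.92×10⁻⁴)(240)/503 = 1.39×10⁻⁴ mol L⁻¹
Q = [Ba²⁺][CO₃²⁻] = 2.60×10⁻⁶
Q = 2.60×10⁻⁶ > Ksp = 2.57×10⁻⁹, so the solution is supersaturated and BaCO₃ precipitates.

Yes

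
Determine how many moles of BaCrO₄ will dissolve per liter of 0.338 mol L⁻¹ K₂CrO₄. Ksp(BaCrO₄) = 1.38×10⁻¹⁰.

BaCrO₄(s) ⇌ Ba²⁺(aq) + CrO₄²⁻(aq)
Let s be the solubility of BaCrO₄ here. The common ion gives [CrO₄²⁻] ≈ 0.338 mol L⁻¹, and [Ba²⁺] = s.
Ksp = [Ba²⁺][CrO₄²⁻] = s(0.338)
s = 1.38×10⁻¹⁰ / (0.338) = 4.08×10⁻¹⁰
s = 4.08×10⁻¹⁰ mol L⁻¹

4.08×10⁻¹⁰ M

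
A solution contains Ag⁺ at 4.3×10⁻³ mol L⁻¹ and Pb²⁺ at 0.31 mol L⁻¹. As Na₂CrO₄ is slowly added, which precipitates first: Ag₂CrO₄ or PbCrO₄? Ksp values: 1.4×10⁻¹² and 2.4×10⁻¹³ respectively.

The threshold for precipitation is Q = Ksp.
For Ag₂CrO₄: [CrO₄²⁻] = (Ksp/[Ag⁺]^2) = 7.6×10⁻⁸ mol L⁻¹
For PbCrO₄: [CrO₄²⁻] = (Ksp/[Pb²⁺]) = 7.7×10⁻¹³ mol L⁻¹
Since PbCrO₄ needs less CrO₄²⁻ to reach saturation, it precipitates first.

PbCrO₄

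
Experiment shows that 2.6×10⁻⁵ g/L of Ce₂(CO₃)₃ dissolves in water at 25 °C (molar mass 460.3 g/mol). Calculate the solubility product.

Molar solubility s = (2.6×10⁻⁵ g/L) / (460.3 g/mol) = 5.648×10⁻⁸ mol/L
Ce₂(CO₃)₃(s) ⇌ 2 Ce³⁺(aq) + 3 CO₃²⁻(aq)
If s mol/L of Ce₂(CO₃)₃ dissolves, [Ce³⁺] = 2s and [CO₃²⁻] = 3s.
Ksp = [Ce³⁺]^2[CO₃²⁻]^3 = (2s)^2 · (3s)^3 = 108s^5
Ksp = 108 × (5.648×10⁻⁸)^5 = 6.2×10⁻³⁵

Ksp = 6.2×10⁻³⁵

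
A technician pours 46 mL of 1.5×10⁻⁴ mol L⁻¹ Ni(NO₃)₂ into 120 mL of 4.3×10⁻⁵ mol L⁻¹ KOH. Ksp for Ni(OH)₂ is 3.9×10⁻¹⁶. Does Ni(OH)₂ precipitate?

Yes

The combined volume is 166 mL.
[Ni²⁺] = (1.5×10⁻⁴)(46)/166 = 4.2×10⁻⁵ mol L⁻¹
[OH⁻] = (4.3×10⁻⁵)(120)/166 = 3.1×10⁻⁵ mol L⁻¹
Q = [Ni²⁺][OH⁻]^2 = 4.0×10⁻¹⁴
Because Q > Ksp (4.0×10⁻¹⁴ vs 3.9×10⁻¹⁶), a precipitate of Ni(OH)₂ forms.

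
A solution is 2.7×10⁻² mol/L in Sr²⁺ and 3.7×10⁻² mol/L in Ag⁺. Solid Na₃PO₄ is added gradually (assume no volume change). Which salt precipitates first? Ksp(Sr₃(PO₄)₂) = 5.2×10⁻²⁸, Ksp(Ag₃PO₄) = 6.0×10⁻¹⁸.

The threshold for precipitation is Q = Ksp.
For Sr₃(PO₄)₂: [PO₄³⁻] = (Ksp/[Sr²⁺]^3)^(1/2) = 5.1×10⁻¹² mol/L
For Ag₃PO₄: [PO₄³⁻] = (Ksp/[Ag⁺]^3) = 1.2×10⁻¹³ mol/L
The smaller threshold [PO₄³⁻] is reached first, so Ag₃PO₄ precipitates first.

Ag₃PO₄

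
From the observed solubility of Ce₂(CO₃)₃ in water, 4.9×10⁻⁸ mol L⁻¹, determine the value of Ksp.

Ksp = 3.1×10⁻³⁵

Ce₂(CO₃)₃(s) ⇌ 2 Ce³⁺(aq) + 3 CO₃²⁻(aq)
For each mole of Ce₂(CO₃)₃ that dissolves per liter, [Ce³⁺] = 2s and [CO₃²⁻] = 3s; let s denote this solubility.
Ksp = [Ce³⁺]^2[CO₃²⁻]^3 = (2s)^2 · (3s)^3 = 108s^5
Ksp = 108 × (4.9×10⁻⁸)^5 = 3.1×10⁻³⁵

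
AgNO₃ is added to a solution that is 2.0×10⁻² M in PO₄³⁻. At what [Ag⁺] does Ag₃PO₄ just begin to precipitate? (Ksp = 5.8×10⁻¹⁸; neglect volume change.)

The threshold for precipitation is Q = Ksp.
Ag₃PO₄(s) ⇌ 3 Ag⁺(aq) + PO₄³⁻(aq)
Ksp = [Ag⁺]^3[PO₄³⁻] = [Ag⁺]^3(2.0×10⁻²)
[Ag⁺]^3 = 5.8×10⁻¹⁸ / (2.0×10⁻²) = 2.9×10⁻¹⁶
[Ag⁺] = 6.6×10⁻⁶ M

6.6×10⁻⁶ M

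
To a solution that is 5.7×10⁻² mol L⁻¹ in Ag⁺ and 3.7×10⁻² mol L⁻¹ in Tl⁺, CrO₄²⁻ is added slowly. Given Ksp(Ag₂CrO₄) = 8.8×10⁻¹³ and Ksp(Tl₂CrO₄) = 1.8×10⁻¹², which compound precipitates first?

Ag₂CrO₄

Precipitation of each salt begins when its ion product equals Ksp.
For Ag₂CrO₄: [CrO₄²⁻] = (Ksp/[Ag⁺]^2) = 2.7×10⁻¹⁰ mol L⁻¹
For Tl₂CrO₄: [CrO₄²⁻] = (Ksp/[Tl⁺]^2) = 1.3×10⁻⁹ mol L⁻¹
Ag₂CrO₄ requires the lower [CrO₄²⁻], so it precipitates first.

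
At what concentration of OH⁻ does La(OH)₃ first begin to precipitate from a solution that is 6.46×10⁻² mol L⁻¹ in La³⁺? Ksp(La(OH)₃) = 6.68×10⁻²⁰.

1.01×10⁻⁶ M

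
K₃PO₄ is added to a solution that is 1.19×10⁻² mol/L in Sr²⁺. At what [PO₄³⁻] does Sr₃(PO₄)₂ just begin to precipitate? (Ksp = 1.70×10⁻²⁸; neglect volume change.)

Precipitation of each salt begins when its ion product equals Ksp.
Sr₃(PO₄)₂(s) ⇌ 3 Sr²⁺(aq) + 2 PO₄³⁻(aq)
Ksp = [Sr²⁺]^3[PO₄³⁻]^2 = [PO₄³⁻]^2(1.19×10⁻²)^3
[PO₄³⁻]^2 = 1.70×10⁻²⁸ / (1.19×10⁻²)^3 = 1.01×10⁻²²
[PO₄³⁻] = 1.00×10⁻¹¹ mol/L

1.00×10⁻¹¹ M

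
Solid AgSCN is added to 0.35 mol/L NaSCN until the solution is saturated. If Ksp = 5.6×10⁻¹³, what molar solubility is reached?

AgSCN(s) ⇌ Ag⁺(aq) + SCN⁻(aq)
The solution already contains SCN⁻ at 0.35 mol/L. Let s be the molar solubility of AgSCN.
[SCN⁻] ≈ 0.35 mol/L (common ion dominates); [Ag⁺] = s.
Ksp = [Ag⁺][SCN⁻] = s(0.35)
s = 5.6×10⁻¹³ / (0.35) = 1.6×10⁻¹²
s = 1.6×10⁻¹² mol/L

1.6×10⁻¹² M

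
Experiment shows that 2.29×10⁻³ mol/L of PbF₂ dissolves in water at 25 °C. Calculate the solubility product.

Ksp = 4.80×10⁻⁸

PbF₂(s) ⇌ Pb²⁺(aq) + 2 F⁻(aq)
With molar solubility s: [Pb²⁺] = s, [F⁻] = 2s.
Ksp = [Pb²⁺][F⁻]^2 = s · (2s)^2 = 4s^3
Ksp = 4 × (2.29×10⁻³)^3 = 4.80×10⁻⁸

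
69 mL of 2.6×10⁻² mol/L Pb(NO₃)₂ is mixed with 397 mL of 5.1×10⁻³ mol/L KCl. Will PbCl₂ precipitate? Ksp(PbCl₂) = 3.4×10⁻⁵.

Total volume after mixing = 69 + 397 = 466 mL.
[Pb²⁺] = (2.6×10⁻²)(69)/466 = 3.8×10⁻³ mol/L
[Cl⁻] = (5.1×10⁻³)(397)/466 = 4.3×10⁻³ mol/L
Q = [Pb²⁺][Cl⁻]^2 = 7.3×10⁻⁸
Q < Ksp (7.3×10⁻⁸ vs 3.4×10⁻⁵); the solution remains unsaturated and no precipitate forms.

No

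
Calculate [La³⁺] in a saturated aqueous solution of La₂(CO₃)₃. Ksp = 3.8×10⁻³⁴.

1.6×10⁻⁷ M

La₂(CO₃)₃(s) ⇌ 2 La³⁺(aq) + 3 CO₃²⁻(aq)
Let s be the molar solubility. Then [La³⁺] = 2s and [CO₃²⁻] = 3s.
Ksp = [La³⁺]^2[CO₃²⁻]^3 = (2s)^2 · (3s)^3 = 108s^5 = 3.8×10⁻³⁴
s = 8.1×10⁻⁸ mol/L
[La³⁺] = 2s = 1.6×10⁻⁷ mol/L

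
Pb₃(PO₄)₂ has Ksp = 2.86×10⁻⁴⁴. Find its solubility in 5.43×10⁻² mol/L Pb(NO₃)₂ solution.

Pb₃(PO₄)₂(s) ⇌ 3 Pb²⁺(aq) + 2 PO₄³⁻(aq)
Let s be the solubility of Pb₃(PO₄)₂ here. The common ion gives [Pb²⁺] ≈ 5.43×10⁻² mol/L, and [PO₄³⁻] = 2s.
Ksp = [Pb²⁺]^3[PO₄³⁻]^2 = (5.43×10⁻²)^3(2s)^2
(2s)^2 = 2.86×10⁻⁴⁴ / (5.43×10⁻²)^3 = 1.79×10⁻⁴⁰
s = 6.68×10⁻²¹ mol/L

6.68×10⁻²¹ M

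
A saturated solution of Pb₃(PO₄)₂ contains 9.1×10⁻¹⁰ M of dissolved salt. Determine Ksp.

Ksp = 6.7×10⁻⁴⁴

Pb₃(PO₄)₂(s) ⇌ 3 Pb²⁺(aq) + 2 PO₄³⁻(aq)
For each mole of Pb₃(PO₄)₂ that dissolves per liter, [Pb²⁺] = 3s and [PO₄³⁻] = 2s; let s denote this solubility.
Ksp = [Pb²⁺]^3[PO₄³⁻]^2 = (3s)^3 · (2s)^2 = 108s^5
Ksp = 108 × (9.1×10⁻¹⁰)^5 = 6.7×10⁻⁴⁴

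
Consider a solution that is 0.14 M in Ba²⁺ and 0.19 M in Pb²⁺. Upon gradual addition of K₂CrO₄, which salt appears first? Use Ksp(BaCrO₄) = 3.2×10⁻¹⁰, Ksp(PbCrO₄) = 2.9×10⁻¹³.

A salt starts to precipitate once the ion product Q reaches its Ksp.
For BaCrO₄: [CrO₄²⁻] = (Ksp/[Ba²⁺]) = 2.3×10⁻⁹ M
For PbCrO₄: [CrO₄²⁻] = (Ksp/[Pb²⁺]) = 1.5×10⁻¹² M
The smaller threshold [CrO₄²⁻] is reached first, so PbCrO₄ precipitates first.

PbCrO₄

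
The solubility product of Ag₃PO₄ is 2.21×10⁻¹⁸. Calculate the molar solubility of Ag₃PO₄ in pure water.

1.69×10⁻⁵ M

Ag₃PO₄(s) ⇌ 3 Ag⁺(aq) + PO₄³⁻(aq)
With molar solubility s: [Ag⁺] = 3s, [PO₄³⁻] = s.
Ksp = [Ag⁺]^3[PO₄³⁻] = (3s)^3 · s = 27s^4
27s^4 = 2.21×10⁻¹⁸  ⇒  s^4 = 8.19×10⁻²⁰
s = 1.69×10⁻⁵ M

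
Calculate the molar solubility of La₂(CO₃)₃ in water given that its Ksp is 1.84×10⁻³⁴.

La₂(CO₃)₃(s) ⇌ 2 La³⁺(aq) + 3 CO₃²⁻(aq)
Call the molar solubility s, so that [La³⁺] = 2s and [CO₃²⁻] = 3s.
Ksp = [La³⁺]^2[CO₃²⁻]^3 = (2s)^2 · (3s)^3 = 108s^5
108s^5 = 1.84×10⁻³⁴  ⇒  s^5 = 1.70×10⁻³⁶
s = (1.70×10⁻³⁶)^(1/5) = 7.02×10⁻⁸ M

7.02×10⁻⁸ M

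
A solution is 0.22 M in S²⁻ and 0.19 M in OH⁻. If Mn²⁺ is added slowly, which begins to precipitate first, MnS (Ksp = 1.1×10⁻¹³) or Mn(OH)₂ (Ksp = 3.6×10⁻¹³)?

MnS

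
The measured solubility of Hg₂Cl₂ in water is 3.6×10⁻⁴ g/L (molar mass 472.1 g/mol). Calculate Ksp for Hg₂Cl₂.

Molar solubility s = (3.6×10⁻⁴ g/L) / (472.1 g/mol) = 7.626×10⁻⁷ mol/L
Hg₂Cl₂(s) ⇌ Hg₂²⁺(aq) + 2 Cl⁻(aq)
Let s be the molar solubility. Then [Hg₂²⁺] = s and [Cl⁻] = 2s.
Ksp = [Hg₂²⁺][Cl⁻]^2 = s · (2s)^2 = 4s^3
Ksp = 4 × (7.626×10⁻⁷)^3 = 1.8×10⁻¹⁸

Ksp = 1.8×10⁻¹⁸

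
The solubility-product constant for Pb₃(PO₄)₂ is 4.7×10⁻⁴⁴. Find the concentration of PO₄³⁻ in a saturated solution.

1.7×10⁻⁹ M

Pb₃(PO₄)₂(s) ⇌ 3 Pb²⁺(aq) + 2 PO₄³⁻(aq)
Let s be the molar solubility. Then [Pb²⁺] = 3s and [PO₄³⁻] = 2s.
Ksp = [Pb²⁺]^3[PO₄³⁻]^2 = (3s)^3 · (2s)^2 = 108s^5 = 4.7×10⁻⁴⁴
s = 8.5×10⁻¹⁰ mol L⁻¹
[PO₄³⁻] = 2s = 1.7×10⁻⁹ mol L⁻¹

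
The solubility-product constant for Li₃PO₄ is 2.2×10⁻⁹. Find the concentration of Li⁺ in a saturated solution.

9.0×10⁻³ M

Li₃PO₄(s) ⇌ 3 Li⁺(aq) + PO₄³⁻(aq)
For each mole of Li₃PO₄ that dissolves per liter, [Li⁺] = 3s and [PO₄³⁻] = s; let s denote this solubility.
Ksp = [Li⁺]^3[PO₄³⁻] = (3s)^3 · s = 27s^4 = 2.2×10⁻⁹
s = 3.0×10⁻³ M
[Li⁺] = 3s = 9.0×10⁻³ M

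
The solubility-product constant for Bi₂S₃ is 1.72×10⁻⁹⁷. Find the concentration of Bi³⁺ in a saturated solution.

3.48×10⁻²⁰ M

Bi₂S₃(s) ⇌ 2 Bi³⁺(aq) + 3 S²⁻(aq)
For each mole of Bi₂S₃ that dissolves per liter, [Bi³⁺] = 2s and [S²⁻] = 3s; let s denote this solubility.
Ksp = [Bi³⁺]^2[S²⁻]^3 = (2s)^2 · (3s)^3 = 108s^5 = 1.72×10⁻⁹⁷
s = 1.74×10⁻²⁰ mol/L
[Bi³⁺] = 2s = 3.48×10⁻²⁰ mol/L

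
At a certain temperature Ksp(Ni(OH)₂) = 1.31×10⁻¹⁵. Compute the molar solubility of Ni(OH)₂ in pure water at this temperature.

6.89×10⁻⁶ M

Ni(OH)₂(s) ⇌ Ni²⁺(aq) + 2 OH⁻(aq)
Call the molar solubility s, so that [Ni²⁺] = s and [OH⁻] = 2s.
Ksp = [Ni²⁺][OH⁻]^2 = s · (2s)^2 = 4s^3
4s^3 = 1.31×10⁻¹⁵  ⇒  s^3 = 3.28×10⁻¹⁶
Taking the 3rd root, s = 6.89×10⁻⁶ mol L⁻¹.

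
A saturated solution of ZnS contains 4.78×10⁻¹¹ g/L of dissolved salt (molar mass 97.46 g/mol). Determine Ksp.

Convert to molarity: s = 4.78×10⁻¹¹ / 97.46 = 4.9046×10⁻¹³ mol/L
ZnS(s) ⇌ Zn²⁺(aq) + S²⁻(aq)
For each mole of ZnS that dissolves per liter, [Zn²⁺] = s and [S²⁻] = s; let s denote this solubility.
Ksp = [Zn²⁺][S²⁻] = s · s = s^2
Ksp = (4.9046×10⁻¹³)^2 = 2.41×10⁻²⁵

Ksp = 2.41×10⁻²⁵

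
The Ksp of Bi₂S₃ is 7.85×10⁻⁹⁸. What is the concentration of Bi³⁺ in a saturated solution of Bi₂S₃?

2.97×10⁻²⁰ M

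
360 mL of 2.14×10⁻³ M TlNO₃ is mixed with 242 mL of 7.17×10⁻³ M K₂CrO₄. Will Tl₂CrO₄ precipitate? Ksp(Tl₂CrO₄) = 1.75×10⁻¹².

After mixing, V = 360 mL + 242 mL = 602 mL.
[Tl⁺] = (2.14×10⁻³)(360)/602 = 1.28×10⁻³ M
[CrO₄²⁻] = (7.17×10⁻³)(242)/602 = 2.88×10⁻³ M
Q = [Tl⁺]^2[CrO₄²⁻] = 4.72×10⁻⁹
Because Q > Ksp (4.72×10⁻⁹ vs 1.75×10⁻¹²), a precipitate of Tl₂CrO₄ forms.

Yes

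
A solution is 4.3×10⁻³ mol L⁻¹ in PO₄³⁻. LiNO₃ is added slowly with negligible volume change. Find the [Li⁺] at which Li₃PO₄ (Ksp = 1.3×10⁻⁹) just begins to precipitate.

6.7×10⁻³ M

Each salt precipitates once Q = Ksp for that salt.
Li₃PO₄(s) ⇌ 3 Li⁺(aq) + PO₄³⁻(aq)
Ksp = [Li⁺]^3[PO₄³⁻] = [Li⁺]^3(4.3×10⁻³)
[Li⁺]^3 = 1.3×10⁻⁹ / (4.3×10⁻³) = 3.0×10⁻⁷
[Li⁺] = 6.7×10⁻³ mol L⁻¹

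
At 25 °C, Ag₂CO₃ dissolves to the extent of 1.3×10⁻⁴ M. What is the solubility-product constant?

Ag₂CO₃(s) ⇌ 2 Ag⁺(aq) + CO₃²⁻(aq)
Call the molar solubility s, so that [Ag⁺] = 2s and [CO₃²⁻] = s.
Ksp = [Ag⁺]^2[CO₃²⁻] = (2s)^2 · s = 4s^3
Ksp = 4 × (1.3×10⁻⁴)^3 = 8.8×10⁻¹²

Ksp = 8.8×10⁻¹²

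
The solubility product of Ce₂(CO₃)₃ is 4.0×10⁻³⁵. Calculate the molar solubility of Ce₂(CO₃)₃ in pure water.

5.2×10⁻⁸ M

Ce₂(CO₃)₃(s) ⇌ 2 Ce³⁺(aq) + 3 CO₃²⁻(aq)
With molar solubility s: [Ce³⁺] = 2s, [CO₃²⁻] = 3s.
Ksp = [Ce³⁺]^2[CO₃²⁻]^3 = (2s)^2 · (3s)^3 = 108s^5
108s^5 = 4.0×10⁻³⁵  ⇒  s^5 = 3.7×10⁻³⁷
s = 5.2×10⁻⁸ mol/L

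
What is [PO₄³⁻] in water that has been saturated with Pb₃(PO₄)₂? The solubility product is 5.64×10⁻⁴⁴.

1.76×10⁻⁹ M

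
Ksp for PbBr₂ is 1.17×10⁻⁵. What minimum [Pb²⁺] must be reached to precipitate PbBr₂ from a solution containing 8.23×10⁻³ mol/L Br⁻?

0.173 M

Each salt precipitates once Q = Ksp for that salt.
PbBr₂(s) ⇌ Pb²⁺(aq) + 2 Br⁻(aq)
Ksp = [Pb²⁺][Br⁻]^2 = [Pb²⁺](8.23×10⁻³)^2
[Pb²⁺] = 1.17×10⁻⁵ / (8.23×10⁻³)^2 = 0.173
[Pb²⁺] = 0.173 mol/L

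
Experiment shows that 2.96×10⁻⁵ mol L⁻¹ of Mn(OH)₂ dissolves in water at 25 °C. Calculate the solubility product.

Ksp = 1.04×10⁻¹³

Mn(OH)₂(s) ⇌ Mn²⁺(aq) + 2 OH⁻(aq)
With molar solubility s: [Mn²⁺] = s, [OH⁻] = 2s.
Ksp = [Mn²⁺][OH⁻]^2 = s · (2s)^2 = 4s^3
Ksp = 4 × (2.96×10⁻⁵)^3 = 1.04×10⁻¹³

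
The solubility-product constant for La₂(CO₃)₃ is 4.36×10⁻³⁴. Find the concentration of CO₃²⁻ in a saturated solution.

La₂(CO₃)₃(s) ⇌ 2 La³⁺(aq) + 3 CO₃²⁻(aq)
With molar solubility s: [La³⁺] = 2s, [CO₃²⁻] = 3s.
Ksp = [La³⁺]^2[CO₃²⁻]^3 = (2s)^2 · (3s)^3 = 108s^5 = 4.36×10⁻³⁴
s = 8.34×10⁻⁸ M
[CO₃²⁻] = 3s = 2.50×10⁻⁷ M

2.50×10⁻⁷ M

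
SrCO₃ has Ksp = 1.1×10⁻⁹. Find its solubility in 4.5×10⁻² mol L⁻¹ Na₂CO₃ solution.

2.4×10⁻⁸ M

SrCO₃(s) ⇌ Sr²⁺(aq) + CO₃²⁻(aq)
With CO₃²⁻ already at 4.5×10⁻² mol L⁻¹ and s small, take [CO₃²⁻] ≈ 4.5×10⁻² mol L⁻¹ and [Sr²⁺] = s.
Ksp = [Sr²⁺][CO₃²⁻] = s(4.5×10⁻²)
s = 1.1×10⁻⁹ / (4.5×10⁻²) = 2.4×10⁻⁸
s = 2.4×10⁻⁸ mol L⁻¹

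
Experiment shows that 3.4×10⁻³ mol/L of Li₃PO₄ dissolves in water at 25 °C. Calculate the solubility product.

Ksp = 3.6×10⁻⁹

Li₃PO₄(s) ⇌ 3 Li⁺(aq) + PO₄³⁻(aq)
Let s be the molar solubility. Then [Li⁺] = 3s and [PO₄³⁻] = s.
Ksp = [Li⁺]^3[PO₄³⁻] = (3s)^3 · s = 27s^4
Ksp = 27 × (3.4×10⁻³)^4 = 3.6×10⁻⁹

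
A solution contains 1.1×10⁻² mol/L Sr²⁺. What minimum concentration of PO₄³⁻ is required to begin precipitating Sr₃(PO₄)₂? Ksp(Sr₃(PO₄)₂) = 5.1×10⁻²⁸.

Precipitation begins when Q = Ksp.
Sr₃(PO₄)₂(s) ⇌ 3 Sr²⁺(aq) + 2 PO₄³⁻(aq)
Ksp = [Sr²⁺]^3[PO₄³⁻]^2 = [PO₄³⁻]^2(1.1×10⁻²)^3
[PO₄³⁻]^2 = 5.1×10⁻²⁸ / (1.1×10⁻²)^3 = 3.8×10⁻²²
[PO₄³⁻] = 2.0×10⁻¹¹ mol/L

2.0×10⁻¹¹ M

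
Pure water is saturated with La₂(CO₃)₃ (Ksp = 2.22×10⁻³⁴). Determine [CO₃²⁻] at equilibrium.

La₂(CO₃)₃(s) ⇌ 2 La³⁺(aq) + 3 CO₃²⁻(aq)
With molar solubility s: [La³⁺] = 2s, [CO₃²⁻] = 3s.
Ksp = [La³⁺]^2[CO₃²⁻]^3 = (2s)^2 · (3s)^3 = 108s^5 = 2.22×10⁻³⁴
s = 7.29×10⁻⁸ mol/L
[CO₃²⁻] = 3s = 2.19×10⁻⁷ mol/L

2.19×10⁻⁷ M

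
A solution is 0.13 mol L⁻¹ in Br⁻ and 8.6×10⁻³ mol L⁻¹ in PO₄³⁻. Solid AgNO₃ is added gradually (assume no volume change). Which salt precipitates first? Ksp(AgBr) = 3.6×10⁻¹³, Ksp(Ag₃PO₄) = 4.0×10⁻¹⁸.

The threshold for precipitation is Q = Ksp.
For AgBr: [Ag⁺] = (Ksp/[Br⁻]) = 2.8×10⁻¹² mol L⁻¹
For Ag₃PO₄: [Ag⁺] = (Ksp/[PO₄³⁻])^(1/3) = 7.7×10⁻⁶ mol L⁻¹
The smaller threshold [Ag⁺] is reached first, so AgBr precipitates first.

AgBr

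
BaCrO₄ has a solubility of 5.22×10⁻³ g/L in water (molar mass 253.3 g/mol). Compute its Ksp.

Molar solubility s = (5.22×10⁻³ g/L) / (253.3 g/mol) = 2.0608×10⁻⁵ mol/L
BaCrO₄(s) ⇌ Ba²⁺(aq) + CrO₄²⁻(aq)
For each mole of BaCrO₄ that dissolves per liter, [Ba²⁺] = s and [CrO₄²⁻] = s; let s denote this solubility.
Ksp = [Ba²⁺][CrO₄²⁻] = s · s = s^2
Ksp = (2.0608×10⁻⁵)^2 = 4.25×10⁻¹⁰

Ksp = 4.25×10⁻¹⁰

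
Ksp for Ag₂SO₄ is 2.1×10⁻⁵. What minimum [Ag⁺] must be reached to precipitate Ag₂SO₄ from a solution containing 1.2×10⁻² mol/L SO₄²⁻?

4.2×10⁻² M

Precipitation begins when Q = Ksp.
Ag₂SO₄(s) ⇌ 2 Ag⁺(aq) + SO₄²⁻(aq)
Ksp = [Ag⁺]^2[SO₄²⁻] = [Ag⁺]^2(1.2×10⁻²)
[Ag⁺]^2 = 2.1×10⁻⁵ / (1.2×10⁻²) = 1.8×10⁻³
[Ag⁺] = 4.2×10⁻² mol/L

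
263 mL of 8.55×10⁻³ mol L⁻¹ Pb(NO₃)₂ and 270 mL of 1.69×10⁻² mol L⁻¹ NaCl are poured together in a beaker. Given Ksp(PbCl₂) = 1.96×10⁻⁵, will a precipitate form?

No

The combined volume is 533 mL.
[Pb²⁺] = (8.55×10⁻³)(263)/533 = 4.22×10⁻³ mol L⁻¹
[Cl⁻] = (1.69×10⁻²)(270)/533 = 8.56×10⁻³ mol L⁻¹
Q = [Pb²⁺][Cl⁻]^2 = 3.09×10⁻⁷
Since Q (3.09×10⁻⁷) is less than Ksp (1.96×10⁻⁵), no PbCl₂ precipitates.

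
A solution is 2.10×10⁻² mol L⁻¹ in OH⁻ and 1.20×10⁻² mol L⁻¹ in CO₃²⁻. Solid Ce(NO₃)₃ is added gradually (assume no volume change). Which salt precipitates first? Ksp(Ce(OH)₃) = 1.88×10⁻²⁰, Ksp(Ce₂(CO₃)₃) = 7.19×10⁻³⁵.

Ce(OH)₃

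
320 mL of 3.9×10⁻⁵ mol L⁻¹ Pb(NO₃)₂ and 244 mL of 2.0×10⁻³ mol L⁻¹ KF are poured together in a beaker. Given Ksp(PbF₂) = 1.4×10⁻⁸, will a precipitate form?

Total volume after mixing = 320 + 244 = 564 mL.
[Pb²⁺] = (3.9×10⁻⁵)(320)/564 = 2.2×10⁻⁵ mol L⁻¹
[F⁻] = (2.0×10⁻³)(244)/564 = 8.7×10⁻⁴ mol L⁻¹
Q = [Pb²⁺][F⁻]^2 = 1.7×10⁻¹¹
Q < Ksp (1.7×10⁻¹¹ vs 1.4×10⁻⁸); the solution remains unsaturated and no precipitate forms.

No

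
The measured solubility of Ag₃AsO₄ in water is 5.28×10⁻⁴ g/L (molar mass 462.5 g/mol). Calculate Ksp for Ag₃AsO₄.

Ksp = 4.59×10⁻²³

s = (5.28×10⁻⁴ g L⁻¹)/(462.5 g mol⁻¹) = 1.1416×10⁻⁶ M
Ag₃AsO₄(s) ⇌ 3 Ag⁺(aq) + AsO₄³⁻(aq)
Let s be the molar solubility. Then [Ag⁺] = 3s and [AsO₄³⁻] = s.
Ksp = [Ag⁺]^3[AsO₄³⁻] = (3s)^3 · s = 27s^4
Ksp = 27 × (1.1416×10⁻⁶)^4 = 4.59×10⁻²³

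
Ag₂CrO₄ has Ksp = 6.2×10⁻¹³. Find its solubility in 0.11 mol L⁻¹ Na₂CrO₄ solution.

Ag₂CrO₄(s) ⇌ 2 Ag⁺(aq) + CrO₄²⁻(aq)
CrO₄²⁻ is already present at 0.11 mol L⁻¹. If s mol/L of Ag₂CrO₄ dissolves, [Ag⁺] = 2s while [CrO₄²⁻] ≈ 0.11 mol L⁻¹.
Ksp = [Ag⁺]^2[CrO₄²⁻] = (2s)^2(0.11)
(2s)^2 = 6.2×10⁻¹³ / (0.11) = 5.6×10⁻¹²
s = 1.2×10⁻⁶ mol L⁻¹

1.2×10⁻⁶ M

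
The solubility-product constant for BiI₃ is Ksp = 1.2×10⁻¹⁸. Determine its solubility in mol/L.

1.5×10⁻⁵ M

BiI₃(s) ⇌ Bi³⁺(aq) + 3 I⁻(aq)
Let s be the molar solubility. Then [Bi³⁺] = s and [I⁻] = 3s.
Ksp = [Bi³⁺][I⁻]^3 = s · (3s)^3 = 27s^4
27s^4 = 1.2×10⁻¹⁸  ⇒  s^4 = 4.4×10⁻²⁰
Taking the 4th root, s = 1.5×10⁻⁵ mol/L.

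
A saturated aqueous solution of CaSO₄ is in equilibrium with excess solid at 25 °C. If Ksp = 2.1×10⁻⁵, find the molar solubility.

CaSO₄(s) ⇌ Ca²⁺(aq) + SO₄²⁻(aq)
With molar solubility s: [Ca²⁺] = s, [SO₄²⁻] = s.
Ksp = [Ca²⁺][SO₄²⁻] = s · s = s^2
s^2 = 2.1×10⁻⁵
s = (2.1×10⁻⁵)^(1/2) = 4.6×10⁻³ M

4.6×10⁻³ M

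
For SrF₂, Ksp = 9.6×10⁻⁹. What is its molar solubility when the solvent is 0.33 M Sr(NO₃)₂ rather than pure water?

8.5×10⁻⁵ M

SrF₂(s) ⇌ Sr²⁺(aq) + 2 F⁻(aq)
With Sr²⁺ already at 0.33 M and s small, take [Sr²⁺] ≈ 0.33 M and [F⁻] = 2s.
Ksp = [Sr²⁺][F⁻]^2 = (0.33)(2s)^2
(2s)^2 = 9.6×10⁻⁹ / (0.33) = 2.9×10⁻⁸
s = 8.5×10⁻⁵ M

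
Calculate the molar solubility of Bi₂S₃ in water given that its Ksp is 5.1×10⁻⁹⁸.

1.4×10⁻²⁰ M

Bi₂S₃(s) ⇌ 2 Bi³⁺(aq) + 3 S²⁻(aq)
With molar solubility s: [Bi³⁺] = 2s, [S²⁻] = 3s.
Ksp = [Bi³⁺]^2[S²⁻]^3 = (2s)^2 · (3s)^3 = 108s^5
108s^5 = 5.1×10⁻⁹⁸  ⇒  s^5 = 4.7×10⁻¹⁰⁰
s = 1.4×10⁻²⁰ M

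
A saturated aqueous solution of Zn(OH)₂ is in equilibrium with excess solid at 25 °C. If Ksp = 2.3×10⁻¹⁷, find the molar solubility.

1.8×10⁻⁶ M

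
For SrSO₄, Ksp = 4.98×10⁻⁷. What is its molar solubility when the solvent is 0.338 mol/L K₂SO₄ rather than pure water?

SrSO₄(s) ⇌ Sr²⁺(aq) + SO₄²⁻(aq)
With SO₄²⁻ already at 0.338 mol/L and s small, take [SO₄²⁻] ≈ 0.338 mol/L and [Sr²⁺] = s.
Ksp = [Sr²⁺][SO₄²⁻] = s(0.338)
s = 4.98×10⁻⁷ / (0.338) = 1.47×10⁻⁶
s = 1.47×10⁻⁶ mol/L

1.47×10⁻⁶ M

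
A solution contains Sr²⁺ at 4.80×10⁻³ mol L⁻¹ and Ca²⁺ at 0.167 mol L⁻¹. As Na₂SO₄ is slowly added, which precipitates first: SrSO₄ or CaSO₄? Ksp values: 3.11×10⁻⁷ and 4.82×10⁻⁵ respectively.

SrSO₄

A salt starts to precipitate once the ion product Q reaches its Ksp.
For SrSO₄: [SO₄²⁻] = (Ksp/[Sr²⁺]) = 6.48×10⁻⁵ mol L⁻¹
For CaSO₄: [SO₄²⁻] = (Ksp/[Ca²⁺]) = 2.89×10⁻⁴ mol L⁻¹
SrSO₄ requires the lower [SO₄²⁻], so it precipitates first.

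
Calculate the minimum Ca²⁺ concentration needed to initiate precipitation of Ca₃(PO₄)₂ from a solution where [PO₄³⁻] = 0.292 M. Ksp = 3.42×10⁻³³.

3.42×10⁻¹¹ M

Precipitation begins when Q = Ksp.
Ca₃(PO₄)₂(s) ⇌ 3 Ca²⁺(aq) + 2 PO₄³⁻(aq)
Ksp = [Ca²⁺]^3[PO₄³⁻]^2 = [Ca²⁺]^3(0.292)^2
[Ca²⁺]^3 = 3.42×10⁻³³ / (0.292)^2 = 4.01×10⁻³²
[Ca²⁺] = 3.42×10⁻¹¹ M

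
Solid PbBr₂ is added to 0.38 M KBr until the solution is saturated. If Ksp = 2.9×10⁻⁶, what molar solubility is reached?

2.0×10⁻⁵ M

PbBr₂(s) ⇌ Pb²⁺(aq) + 2 Br⁻(aq)
With Br⁻ already at 0.38 M and s small, take [Br⁻] ≈ 0.38 M and [Pb²⁺] = s.
Ksp = [Pb²⁺][Br⁻]^2 = s(0.38)^2
s = 2.9×10⁻⁶ / (0.38)^2 = 2.0×10⁻⁵
s = 2.0×10⁻⁵ M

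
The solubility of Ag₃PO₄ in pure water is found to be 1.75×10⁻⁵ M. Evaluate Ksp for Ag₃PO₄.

Ag₃PO₄(s) ⇌ 3 Ag⁺(aq) + PO₄³⁻(aq)
Call the molar solubility s, so that [Ag⁺] = 3s and [PO₄³⁻] = s.
Ksp = [Ag⁺]^3[PO₄³⁻] = (3s)^3 · s = 27s^4
Ksp = 27 × (1.75×10⁻⁵)^4 = 2.53×10⁻¹⁸

Ksp = 2.53×10⁻¹⁸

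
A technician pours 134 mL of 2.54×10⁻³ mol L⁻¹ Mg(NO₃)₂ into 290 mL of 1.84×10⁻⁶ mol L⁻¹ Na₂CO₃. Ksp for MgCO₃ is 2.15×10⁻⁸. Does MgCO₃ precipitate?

After mixing, V = 134 mL + 290 mL = 424 mL.
[Mg²⁺] = (2.54×10⁻³)(134)/424 = 8.03×10⁻⁴ mol L⁻¹
[CO₃²⁻] = (1.84×10⁻⁶)(290)/424 = 1.26×10⁻⁶ mol L⁻¹
Q = [Mg²⁺][CO₃²⁻] = 1.01×10⁻⁹
Q = 1.01×10⁻⁹ < Ksp = 2.15×10⁻⁸, so the solution is unsaturated and no precipitate forms.

No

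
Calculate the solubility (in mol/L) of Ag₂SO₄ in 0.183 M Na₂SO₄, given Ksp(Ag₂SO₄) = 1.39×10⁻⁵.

4.36×10⁻³ M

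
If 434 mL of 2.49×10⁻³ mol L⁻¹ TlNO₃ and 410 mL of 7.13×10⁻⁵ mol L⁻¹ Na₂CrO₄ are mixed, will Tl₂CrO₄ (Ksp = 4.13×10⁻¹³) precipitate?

Total volume after mixing = 434 + 410 = 844 mL.
[Tl⁺] = (2.49×10⁻³)(434)/844 = 1.28×10⁻³ mol L⁻¹
[CrO₄²⁻] = (7.13×10⁻⁵)(410)/844 = 3.46×10⁻⁵ mol L⁻¹
Q = [Tl⁺]^2[CrO₄²⁻] = 5.68×10⁻¹¹
Because Q > Ksp (5.68×10⁻¹¹ vs 4.13×10⁻¹³), a precipitate of Tl₂CrO₄ forms.

Yes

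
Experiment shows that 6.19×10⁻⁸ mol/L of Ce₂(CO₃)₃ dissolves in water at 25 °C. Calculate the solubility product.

Ce₂(CO₃)₃(s) ⇌ 2 Ce³⁺(aq) + 3 CO₃²⁻(aq)
If s mol/L of Ce₂(CO₃)₃ dissolves, [Ce³⁺] = 2s and [CO₃²⁻] = 3s.
Ksp = [Ce³⁺]^2[CO₃²⁻]^3 = (2s)^2 · (3s)^3 = 108s^5
Ksp = 108 × (6.19×10⁻⁸)^5 = 9.81×10⁻³⁵

Ksp = 9.81×10⁻³⁵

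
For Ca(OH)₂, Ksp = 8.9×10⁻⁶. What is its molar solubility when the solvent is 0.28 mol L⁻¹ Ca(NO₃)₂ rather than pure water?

2.8×10⁻³ M

Ca(OH)₂(s) ⇌ Ca²⁺(aq) + 2 OH⁻(aq)
Let s be the solubility of Ca(OH)₂ here. The common ion gives [Ca²⁺] ≈ 0.28 mol L⁻¹, and [OH⁻] = 2s.
Ksp = [Ca²⁺][OH⁻]^2 = (0.28)(2s)^2
(2s)^2 = 8.9×10⁻⁶ / (0.28) = 3.2×10⁻⁵
s = 2.8×10⁻³ mol L⁻¹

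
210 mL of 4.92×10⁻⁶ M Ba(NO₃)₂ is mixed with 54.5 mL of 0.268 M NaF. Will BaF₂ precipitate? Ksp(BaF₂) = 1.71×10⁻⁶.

Total volume after mixing = 210 + 54.5 = 264.5 mL.
[Ba²⁺] = (4.92×10⁻⁶)(210)/264.5 = 3.91×10⁻⁶ M
[F⁻] = (0.268)(54.5)/264.5 = 5.52×10⁻² M
Q = [Ba²⁺][F⁻]^2 = 1.19×10⁻⁸
Q < Ksp (1.19×10⁻⁸ vs 1.71×10⁻⁶); the solution remains unsaturated and no precipitate forms.

No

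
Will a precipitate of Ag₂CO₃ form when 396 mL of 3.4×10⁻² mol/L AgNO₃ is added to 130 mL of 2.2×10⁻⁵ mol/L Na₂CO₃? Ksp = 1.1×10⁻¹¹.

The combined volume is 526 mL.
[Ag⁺] = (3.4×10⁻²)(396)/526 = 2.6×10⁻² mol/L
[CO₃²⁻] = (2.2×10⁻⁵)(130)/526 = 5.4×10⁻⁶ mol/L
Q = [Ag⁺]^2[CO₃²⁻] = 3.6×10⁻⁹
Q = 3.6×10⁻⁹ > Ksp = 1.1×10⁻¹¹, so the solution is supersaturated and Ag₂CO₃ precipitates.

Yes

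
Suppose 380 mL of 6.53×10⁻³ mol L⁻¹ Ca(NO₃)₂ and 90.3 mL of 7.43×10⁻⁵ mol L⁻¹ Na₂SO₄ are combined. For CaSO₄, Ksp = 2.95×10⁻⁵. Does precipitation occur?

No

The combined volume is 470.3 mL.
[Ca²⁺] = (6.53×10⁻³)(380)/470.3 = 5.28×10⁻³ mol L⁻¹
[SO₄²⁻] = (7.43×10⁻⁵)(90.3)/470.3 = 1.43×10⁻⁵ mol L⁻¹
Q = [Ca²⁺][SO₄²⁻] = 7.53×10⁻⁸
Q = 7.53×10⁻⁸ < Ksp = 2.95×10⁻⁵, so the solution is unsaturated and no precipitate forms.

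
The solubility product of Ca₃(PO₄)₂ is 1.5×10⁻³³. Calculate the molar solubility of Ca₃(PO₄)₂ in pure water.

1.1×10⁻⁷ M

Ca₃(PO₄)₂(s) ⇌ 3 Ca²⁺(aq) + 2 PO₄³⁻(aq)
Call the molar solubility s, so that [Ca²⁺] = 3s and [PO₄³⁻] = 2s.
Ksp = [Ca²⁺]^3[PO₄³⁻]^2 = (3s)^3 · (2s)^2 = 108s^5
108s^5 = 1.5×10⁻³³  ⇒  s^5 = 1.4×10⁻³⁵
Taking the 5th root, s = 1.1×10⁻⁷ mol L⁻¹.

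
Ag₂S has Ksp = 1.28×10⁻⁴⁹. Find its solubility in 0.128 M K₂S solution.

5.00×10⁻²⁵ M

Ag₂S(s) ⇌ 2 Ag⁺(aq) + S²⁻(aq)
The solution already contains S²⁻ at 0.128 M. Let s be the molar solubility of Ag₂S.
[S²⁻] ≈ 0.128 M (common ion dominates); [Ag⁺] = 2s.
Ksp = [Ag⁺]^2[S²⁻] = (2s)^2(0.128)
(2s)^2 = 1.28×10⁻⁴⁹ / (0.128) = 1.00×10⁻⁴⁸
s = 5.00×10⁻²⁵ M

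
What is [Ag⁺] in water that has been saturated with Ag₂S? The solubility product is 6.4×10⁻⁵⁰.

Ag₂S(s) ⇌ 2 Ag⁺(aq) + S²⁻(aq)
With molar solubility s: [Ag⁺] = 2s, [S²⁻] = s.
Ksp = [Ag⁺]^2[S²⁻] = (2s)^2 · s = 4s^3 = 6.4×10⁻⁵⁰
s = 2.5×10⁻¹⁷ mol L⁻¹
[Ag⁺] = 2s = 5.0×10⁻¹⁷ mol L⁻¹

5.0×10⁻¹⁷ M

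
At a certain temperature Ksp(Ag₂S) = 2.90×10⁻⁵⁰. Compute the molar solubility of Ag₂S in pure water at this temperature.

1.94×10⁻¹⁷ M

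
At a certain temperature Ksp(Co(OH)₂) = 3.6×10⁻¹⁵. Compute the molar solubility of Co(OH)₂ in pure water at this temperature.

Co(OH)₂(s) ⇌ Co²⁺(aq) + 2 OH⁻(aq)
With molar solubility s: [Co²⁺] = s, [OH⁻] = 2s.
Ksp = [Co²⁺][OH⁻]^2 = s · (2s)^2 = 4s^3
4s^3 = 3.6×10⁻¹⁵  ⇒  s^3 = 9.0×10⁻¹⁶
s = (9.0×10⁻¹⁶)^(1/3) = 9.7×10⁻⁶ mol L⁻¹

9.7×10⁻⁶ M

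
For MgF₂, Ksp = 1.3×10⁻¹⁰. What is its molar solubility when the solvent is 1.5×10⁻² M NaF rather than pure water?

5.8×10⁻⁷ M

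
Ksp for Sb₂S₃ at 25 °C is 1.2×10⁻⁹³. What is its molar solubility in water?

Sb₂S₃(s) ⇌ 2 Sb³⁺(aq) + 3 S²⁻(aq)
With molar solubility s: [Sb³⁺] = 2s, [S²⁻] = 3s.
Ksp = [Sb³⁺]^2[S²⁻]^3 = (2s)^2 · (3s)^3 = 108s^5
108s^5 = 1.2×10⁻⁹³  ⇒  s^5 = 1.1×10⁻⁹⁵
s = 1.0×10⁻¹⁹ mol L⁻¹

1.0×10⁻¹⁹ M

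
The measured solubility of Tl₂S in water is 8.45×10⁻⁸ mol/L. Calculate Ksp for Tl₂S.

Tl₂S(s) ⇌ 2 Tl⁺(aq) + S²⁻(aq)
If s mol/L of Tl₂S dissolves, [Tl⁺] = 2s and [S²⁻] = s.
Ksp = [Tl⁺]^2[S²⁻] = (2s)^2 · s = 4s^3
Ksp = 4 × (8.45×10⁻⁸)^3 = 2.41×10⁻²¹

Ksp = 2.41×10⁻²¹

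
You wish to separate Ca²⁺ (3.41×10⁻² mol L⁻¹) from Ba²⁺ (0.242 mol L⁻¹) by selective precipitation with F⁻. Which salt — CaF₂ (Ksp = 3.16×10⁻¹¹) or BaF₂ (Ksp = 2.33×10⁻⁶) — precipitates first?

Precipitation of each salt begins when its ion product equals Ksp.
For CaF₂: [F⁻] = (Ksp/[Ca²⁺])^(1/2) = 3.04×10⁻⁵ mol L⁻¹
For BaF₂: [F⁻] = (Ksp/[Ba²⁺])^(1/2) = 3.10×10⁻³ mol L⁻¹
The smaller threshold [F⁻] is reached first, so CaF₂ precipitates first.

CaF₂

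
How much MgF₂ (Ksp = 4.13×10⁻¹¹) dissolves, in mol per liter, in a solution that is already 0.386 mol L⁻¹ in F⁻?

2.77×10⁻¹⁰ M

MgF₂(s) ⇌ Mg²⁺(aq) + 2 F⁻(aq)
F⁻ is already present at 0.386 mol L⁻¹. If s mol/L of MgF₂ dissolves, [Mg²⁺] = s while [F⁻] ≈ 0.386 mol L⁻¹.
Ksp = [Mg²⁺][F⁻]^2 = s(0.386)^2
s = 4.13×10⁻¹¹ / (0.386)^2 = 2.77×10⁻¹⁰
s = 2.77×10⁻¹⁰ mol L⁻¹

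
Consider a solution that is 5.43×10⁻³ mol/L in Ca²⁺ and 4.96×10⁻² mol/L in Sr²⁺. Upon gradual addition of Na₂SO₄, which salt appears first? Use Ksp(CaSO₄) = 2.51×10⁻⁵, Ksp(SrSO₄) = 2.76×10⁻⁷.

SrSO₄

Each salt precipitates once Q = Ksp for that salt.
For CaSO₄: [SO₄²⁻] = (Ksp/[Ca²⁺]) = 4.62×10⁻³ mol/L
For SrSO₄: [SO₄²⁻] = (Ksp/[Sr²⁺]) = 5.56×10⁻⁶ mol/L
SrSO₄ requires the lower [SO₄²⁻], so it precipitates first.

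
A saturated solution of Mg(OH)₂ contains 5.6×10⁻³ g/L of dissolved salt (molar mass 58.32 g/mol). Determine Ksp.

Molar solubility s = (5.6×10⁻³ g/L) / (58.32 g/mol) = 9.602×10⁻⁵ mol/L
Mg(OH)₂(s) ⇌ Mg²⁺(aq) + 2 OH⁻(aq)
Let s be the molar solubility. Then [Mg²⁺] = s and [OH⁻] = 2s.
Ksp = [Mg²⁺][OH⁻]^2 = s · (2s)^2 = 4s^3
Ksp = 4 × (9.602×10⁻⁵)^3 = 3.5×10⁻¹²

Ksp = 3.5×10⁻¹²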